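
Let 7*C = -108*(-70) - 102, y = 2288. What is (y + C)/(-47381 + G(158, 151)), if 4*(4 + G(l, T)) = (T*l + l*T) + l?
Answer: -46948/495831 ≈ -0.094685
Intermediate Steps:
C = 7458/7 (C = (-108*(-70) - 102)/7 = (7560 - 102)/7 = (1/7)*7458 = 7458/7 ≈ 1065.4)
G(l, T) = -4 + l/4 + T*l/2 (G(l, T) = -4 + ((T*l + l*T) + l)/4 = -4 + ((T*l + T*l) + l)/4 = -4 + (2*T*l + l)/4 = -4 + (l + 2*T*l)/4 = -4 + (l/4 + T*l/2) = -4 + l/4 + T*l/2)
(y + C)/(-47381 + G(158, 151)) = (2288 + 7458/7)/(-47381 + (-4 + (1/4)*158 + (1/2)*151*158)) = 23474/(7*(-47381 + (-4 + 79/2 + 11929))) = 23474/(7*(-47381 + 23929/2)) = 23474/(7*(-70833/2)) = (23474/7)*(-2/70833) = -46948/495831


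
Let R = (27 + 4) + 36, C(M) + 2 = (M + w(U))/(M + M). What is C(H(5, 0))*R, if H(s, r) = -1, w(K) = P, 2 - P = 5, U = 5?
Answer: 0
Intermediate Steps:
P = -3 (P = 2 - 1*5 = 2 - 5 = -3)
w(K) = -3
C(M) = -2 + (-3 + M)/(2*M) (C(M) = -2 + (M - 3)/(M + M) = -2 + (-3 + M)/((2*M)) = -2 + (-3 + M)*(1/(2*M)) = -2 + (-3 + M)/(2*M))
R = 67 (R = 31 + 36 = 67)
C(H(5, 0))*R = ((3/2)*(-1 - 1*(-1))/(-1))*67 = ((3/2)*(-1)*(-1 + 1))*67 = ((3/2)*(-1)*0)*67 = 0*67 = 0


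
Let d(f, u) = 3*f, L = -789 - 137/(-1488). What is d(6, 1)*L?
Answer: -3521685/248 ≈ -14200.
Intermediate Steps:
L = -1173895/1488 (L = -789 - 137*(-1/1488) = -789 + 137/1488 = -1173895/1488 ≈ -788.91)
d(6, 1)*L = (3*6)*(-1173895/1488) = 18*(-1173895/1488) = -3521685/248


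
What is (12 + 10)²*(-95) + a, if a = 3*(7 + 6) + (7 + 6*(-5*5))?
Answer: -46084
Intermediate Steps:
a = -104 (a = 3*13 + (7 + 6*(-25)) = 39 + (7 - 150) = 39 - 143 = -104)
(12 + 10)²*(-95) + a = (12 + 10)²*(-95) - 104 = 22²*(-95) - 104 = 484*(-95) - 104 = -45980 - 104 = -46084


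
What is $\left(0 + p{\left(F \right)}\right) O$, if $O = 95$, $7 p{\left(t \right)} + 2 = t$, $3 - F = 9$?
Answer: $- \frac{760}{7} \approx -108.57$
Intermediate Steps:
$F = -6$ ($F = 3 - 9 = -6$)
$p{\left(t \right)} = - \frac{2}{7} + \frac{t}{7}$
$\left(0 + p{\left(F \right)}\right) O = \left(0 + \left(- \frac{2}{7} + \frac{1}{7} \left(-6\right)\right)\right) 95 = \left(0 - \frac{8}{7}\right) 95 = \left(- \frac{8}{7}\right) 95 = - \frac{760}{7}$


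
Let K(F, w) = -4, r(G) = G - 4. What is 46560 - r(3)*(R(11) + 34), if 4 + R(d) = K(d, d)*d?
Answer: 46546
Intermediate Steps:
r(G) = -4 + G
R(d) = -4 - 4*d
46560 - r(3)*(R(11) + 34) = 46560 - (-4 + 3)*((-4 - 4*11) + 34) = 46560 - (-1)*((-4 - 44) + 34) = 46560 - (-1)*(-48 + 34) = 46560 - (-1)*(-14) = 46560 - 1*14 = 46560 - 14 = 46546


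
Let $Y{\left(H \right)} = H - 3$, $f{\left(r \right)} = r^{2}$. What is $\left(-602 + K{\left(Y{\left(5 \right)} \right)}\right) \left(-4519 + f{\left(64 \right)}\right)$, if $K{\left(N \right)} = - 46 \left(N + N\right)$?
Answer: $332478$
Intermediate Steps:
$Y{\left(H \right)} = -3 + H$
$K{\left(N \right)} = - 92 N$ ($K{\left(N \right)} = - 46 \cdot 2 N = - 92 N$)
$\left(-602 + K{\left(Y{\left(5 \right)} \right)}\right) \left(-4519 + f{\left(64 \right)}\right) = \left(-602 - 92 \left(-3 + 5\right)\right) \left(-4519 + 64^{2}\right) = \left(-602 - 184\right) \left(-4519 + 4096\right) = \left(-602 - 184\right) \left(-423\right) = \left(-786\right) \left(-423\right) = 332478$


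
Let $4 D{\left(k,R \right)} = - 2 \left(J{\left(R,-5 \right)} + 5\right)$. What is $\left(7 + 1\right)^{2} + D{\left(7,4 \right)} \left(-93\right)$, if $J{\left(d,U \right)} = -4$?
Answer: $\frac{221}{2} \approx 110.5$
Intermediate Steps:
$D{\left(k,R \right)} = - \frac{1}{2}$ ($D{\left(k,R \right)} = \frac{\left(-2\right) \left(-4 + 5\right)}{4} = \frac{\left(-2\right) 1}{4} = \frac{1}{4} \left(-2\right) = - \frac{1}{2}$)
$\left(7 + 1\right)^{2} + D{\left(7,4 \right)} \left(-93\right) = \left(7 + 1\right)^{2} - - \frac{93}{2} = 8^{2} + \frac{93}{2} = 64 + \frac{93}{2} = \frac{221}{2}$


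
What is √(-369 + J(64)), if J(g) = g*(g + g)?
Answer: √7823 ≈ 88.448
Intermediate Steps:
J(g) = 2*g² (J(g) = g*(2*g) = 2*g²)
√(-369 + J(64)) = √(-369 + 2*64²) = √(-369 + 2*4096) = √(-369 + 8192) = √7823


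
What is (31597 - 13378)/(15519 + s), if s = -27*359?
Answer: 6073/1942 ≈ 3.1272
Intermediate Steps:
s = -9693
(31597 - 13378)/(15519 + s) = (31597 - 13378)/(15519 - 9693) = 18219/5826 = 18219*(1/5826) = 6073/1942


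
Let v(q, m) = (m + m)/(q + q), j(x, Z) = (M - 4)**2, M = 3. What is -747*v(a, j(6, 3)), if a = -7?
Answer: 747/7 ≈ 106.71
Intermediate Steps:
j(x, Z) = 1 (j(x, Z) = (3 - 4)**2 = (-1)**2 = 1)
v(q, m) = m/q (v(q, m) = (2*m)/((2*q)) = (2*m)*(1/(2*q)) = m/q)
-747*v(a, j(6, 3)) = -747/(-7) = -747*(-1)/7 = -747*(-1/7) = 747/7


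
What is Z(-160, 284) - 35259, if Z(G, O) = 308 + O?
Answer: -34667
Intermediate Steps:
Z(-160, 284) - 35259 = (308 + 284) - 35259 = 592 - 35259 = -34667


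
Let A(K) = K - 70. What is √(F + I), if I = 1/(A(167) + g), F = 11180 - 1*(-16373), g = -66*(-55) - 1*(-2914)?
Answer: √1215166686834/6641 ≈ 165.99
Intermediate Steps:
A(K) = -70 + K
g = 6544 (g = 3630 + 2914 = 6544)
F = 27553 (F = 11180 + 16373 = 27553)
I = 1/6641 (I = 1/((-70 + 167) + 6544) = 1/(97 + 6544) = 1/6641 ≈ 0.00015058)
√(F + I) = √(27553 + 1/6641) = √(182979474/6641) = √1215166686834/6641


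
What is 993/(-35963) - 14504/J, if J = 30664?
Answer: -69007088/137846179 ≈ -0.50061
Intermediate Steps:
993/(-35963) - 14504/J = 993/(-35963) - 14504/30664 = 993*(-1/35963) - 14504*1/30664 = -993/35963 - 1813/3833 = -69007088/137846179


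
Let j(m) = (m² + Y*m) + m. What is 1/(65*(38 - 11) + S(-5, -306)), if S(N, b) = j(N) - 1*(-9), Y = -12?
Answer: 1/1844 ≈ 0.00054230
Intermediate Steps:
j(m) = m² - 11*m (j(m) = (m² - 12*m) + m = m² - 11*m)
S(N, b) = 9 + N*(-11 + N) (S(N, b) = N*(-11 + N) - 1*(-9) = N*(-11 + N) + 9 = 9 + N*(-11 + N))
1/(65*(38 - 11) + S(-5, -306)) = 1/(65*(38 - 11) + (9 - 5*(-11 - 5))) = 1/(65*27 + (9 - 5*(-16))) = 1/(1755 + (9 + 80)) = 1/(1755 + 89) = 1/1844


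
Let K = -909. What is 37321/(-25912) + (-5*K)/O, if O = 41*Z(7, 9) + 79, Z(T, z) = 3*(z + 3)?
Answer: 11947177/8058632 ≈ 1.4825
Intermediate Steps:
Z(T, z) = 9 + 3*z (Z(T, z) = 3*(3 + z) = 9 + 3*z)
O = 1555 (O = 41*(9 + 3*9) + 79 = 41*(9 + 27) + 79 = 41*36 + 79 = 1476 + 79 = 1555)
37321/(-25912) + (-5*K)/O = 37321/(-25912) - 5*(-909)/1555 = 37321*(-1/25912) + 4545*(1/1555) = -37321/25912 + 909/311 = 11947177/8058632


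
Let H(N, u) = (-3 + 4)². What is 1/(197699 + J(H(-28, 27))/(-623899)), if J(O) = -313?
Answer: 623899/123344208714 ≈ 5.0582e-6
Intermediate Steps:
H(N, u) = 1 (H(N, u) = 1² = 1)
1/(197699 + J(H(-28, 27))/(-623899)) = 1/(197699 - 313/(-623899)) = 1/(197699 - 313*(-1/623899)) = 1/(197699 + 313/623899) = 1/(123344208714/623899) = 623899/123344208714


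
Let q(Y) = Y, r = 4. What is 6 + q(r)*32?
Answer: 134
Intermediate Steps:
6 + q(r)*32 = 6 + 4*32 = 6 + 128 = 134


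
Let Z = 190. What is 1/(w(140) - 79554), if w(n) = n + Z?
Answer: -1/79224 ≈ -1.2622e-5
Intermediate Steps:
w(n) = 190 + n (w(n) = n + 190 = 190 + n)
1/(w(140) - 79554) = 1/((190 + 140) - 79554) = 1/(330 - 79554) = 1/(-79224) = -1/79224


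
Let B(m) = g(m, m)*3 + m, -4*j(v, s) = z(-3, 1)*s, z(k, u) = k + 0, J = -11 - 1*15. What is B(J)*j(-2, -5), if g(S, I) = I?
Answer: 390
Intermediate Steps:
J = -26 (J = -11 - 15 = -26)
z(k, u) = k
j(v, s) = 3*s/4 (j(v, s) = -(-3)*s/4 = 3*s/4)
B(m) = 4*m (B(m) = m*3 + m = 3*m + m = 4*m)
B(J)*j(-2, -5) = (4*(-26))*((¾)*(-5)) = -104*(-15/4) = 390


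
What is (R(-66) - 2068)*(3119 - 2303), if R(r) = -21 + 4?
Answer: -1701360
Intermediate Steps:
R(r) = -17
(R(-66) - 2068)*(3119 - 2303) = (-17 - 2068)*(3119 - 2303) = -2085*816 = -1701360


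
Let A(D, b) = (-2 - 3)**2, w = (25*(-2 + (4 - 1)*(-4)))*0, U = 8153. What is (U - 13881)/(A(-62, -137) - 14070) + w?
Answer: 5728/14045 ≈ 0.40783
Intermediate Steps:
w = 0 (w = (25*(-2 + 3*(-4)))*0 = (25*(-2 - 12))*0 = (25*(-14))*0 = -350*0 = 0)
A(D, b) = 25 (A(D, b) = (-5)**2 = 25)
(U - 13881)/(A(-62, -137) - 14070) + w = (8153 - 13881)/(25 - 14070) + 0 = -5728/(-14045) + 0 = -5728*(-1/14045) + 0 = 5728/14045 + 0 = 5728/14045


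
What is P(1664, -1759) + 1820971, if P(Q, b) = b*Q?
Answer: -1106005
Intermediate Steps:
P(Q, b) = Q*b
P(1664, -1759) + 1820971 = 1664*(-1759) + 1820971 = -2926976 + 1820971 = -1106005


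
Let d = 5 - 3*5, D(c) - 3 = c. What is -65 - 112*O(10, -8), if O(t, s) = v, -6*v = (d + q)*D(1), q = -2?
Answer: -961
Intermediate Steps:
D(c) = 3 + c
d = -10 (d = 5 - 15 = -10)
v = 8 (v = -(-10 - 2)*(3 + 1)/6 = -(-2)*4 = -⅙*(-48) = 8)
O(t, s) = 8
-65 - 112*O(10, -8) = -65 - 112*8 = -65 - 896 = -961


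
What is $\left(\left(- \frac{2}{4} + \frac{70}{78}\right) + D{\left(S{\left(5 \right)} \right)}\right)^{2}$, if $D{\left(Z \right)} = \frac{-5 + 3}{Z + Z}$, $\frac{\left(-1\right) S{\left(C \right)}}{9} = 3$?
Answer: $\frac{93025}{492804} \approx 0.18877$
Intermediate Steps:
$S{\left(C \right)} = -27$ ($S{\left(C \right)} = \left(-9\right) 3 = -27$)
$D{\left(Z \right)} = - \frac{1}{Z}$ ($D{\left(Z \right)} = - \frac{2}{2 Z} = - 2 \frac{1}{2 Z} = - \frac{1}{Z}$)
$\left(\left(- \frac{2}{4} + \frac{70}{78}\right) + D{\left(S{\left(5 \right)} \right)}\right)^{2} = \left(\left(- \frac{2}{4} + \frac{70}{78}\right) - \frac{1}{-27}\right)^{2} = \left(\left(\left(-2\right) \frac{1}{4} + 70 \cdot \frac{1}{78}\right) - - \frac{1}{27}\right)^{2} = \left(\left(- \frac{1}{2} + \frac{35}{39}\right) + \frac{1}{27}\right)^{2} = \left(\frac{31}{78} + \frac{1}{27}\right)^{2} = \left(\frac{305}{702}\right)^{2} = \frac{93025}{492804}$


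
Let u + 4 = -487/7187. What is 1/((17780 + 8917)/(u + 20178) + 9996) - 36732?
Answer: -17747830036046923/483170807045 ≈ -36732.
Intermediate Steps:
u = -29235/7187 (u = -4 - 487/7187 = -29235/7187 ≈ -4.0678)
1/((17780 + 8917)/(u + 20178) + 9996) - 36732 = 1/((17780 + 8917)/(-29235/7187 + 20178) + 9996) - 36732 = 1/(26697/(144990051/7187) + 9996) - 36732 = 1/(26697*(7187/144990051) + 9996) - 36732 = 1/(63957113/48330017 + 9996) - 36732 = 1/(483170807045/48330017) - 36732 = 48330017/483170807045 - 36732 = -17747830036046923/483170807045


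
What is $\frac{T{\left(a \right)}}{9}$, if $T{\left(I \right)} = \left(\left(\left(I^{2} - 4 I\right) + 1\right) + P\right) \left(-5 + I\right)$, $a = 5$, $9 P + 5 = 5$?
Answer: $0$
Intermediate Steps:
$P = 0$ ($P = - \frac{5}{9} + \frac{1}{9} \cdot 5 = - \frac{5}{9} + \frac{5}{9} = 0$)
$T{\left(I \right)} = \left(-5 + I\right) \left(1 + I^{2} - 4 I\right)$ ($T{\left(I \right)} = \left(\left(\left(I^{2} - 4 I\right) + 1\right) + 0\right) \left(-5 + I\right) = \left(\left(1 + I^{2} - 4 I\right) + 0\right) \left(-5 + I\right) = \left(1 + I^{2} - 4 I\right) \left(-5 + I\right) = \left(-5 + I\right) \left(1 + I^{2} - 4 I\right)$)
$\frac{T{\left(a \right)}}{9} = \frac{-5 + 5^{3} - 9 \cdot 5^{2} + 21 \cdot 5}{9} = \frac{-5 + 125 - 225 + 105}{9} = \frac{1}{9} \cdot 0 = 0$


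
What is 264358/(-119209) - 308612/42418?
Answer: -24001432776/2528303681 ≈ -9.4931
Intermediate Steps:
264358/(-119209) - 308612/42418 = 264358*(-1/119209) - 308612*1/42418 = -264358/119209 - 154306/21209 = -24001432776/2528303681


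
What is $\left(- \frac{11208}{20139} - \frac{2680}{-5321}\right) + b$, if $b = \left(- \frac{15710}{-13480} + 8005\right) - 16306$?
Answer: $- \frac{399642807126289}{48150388804} \approx -8299.9$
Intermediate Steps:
$b = - \frac{11188177}{1348}$ ($b = \left(\left(-15710\right) \left(- \frac{1}{13480}\right) + 8005\right) - 16306 = \left(\frac{1571}{1348} + 8005\right) - 16306 = \frac{10792311}{1348} - 16306 = - \frac{11188177}{1348} \approx -8299.8$)
$\left(- \frac{11208}{20139} - \frac{2680}{-5321}\right) + b = \left(- \frac{11208}{20139} - \frac{2680}{-5321}\right) - \frac{11188177}{1348} = \left(\left(-11208\right) \frac{1}{20139} - - \frac{2680}{5321}\right) - \frac{11188177}{1348} = \left(- \frac{3736}{6713} + \frac{2680}{5321}\right) - \frac{11188177}{1348} = - \frac{1888416}{35719873} - \frac{11188177}{1348} = - \frac{399642807126289}{48150388804}$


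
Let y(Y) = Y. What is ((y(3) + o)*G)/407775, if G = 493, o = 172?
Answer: 3451/16311 ≈ 0.21158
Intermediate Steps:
((y(3) + o)*G)/407775 = ((3 + 172)*493)/407775 = (175*493)*(1/407775) = 86275*(1/407775) = 3451/16311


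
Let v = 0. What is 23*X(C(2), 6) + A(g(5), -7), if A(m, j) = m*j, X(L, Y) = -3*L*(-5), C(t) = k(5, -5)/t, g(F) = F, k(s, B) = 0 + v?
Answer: -35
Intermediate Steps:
k(s, B) = 0 (k(s, B) = 0 + 0 = 0)
C(t) = 0 (C(t) = 0/t = 0)
X(L, Y) = 15*L
A(m, j) = j*m
23*X(C(2), 6) + A(g(5), -7) = 23*(15*0) - 7*5 = 23*0 - 35 = 0 - 35 = -35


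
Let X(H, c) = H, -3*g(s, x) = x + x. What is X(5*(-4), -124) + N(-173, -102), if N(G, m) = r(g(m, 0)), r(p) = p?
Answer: -20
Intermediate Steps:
g(s, x) = -2*x/3 (g(s, x) = -(x + x)/3 = -2*x/3)
N(G, m) = 0 (N(G, m) = -⅔*0 = 0)
X(5*(-4), -124) + N(-173, -102) = 5*(-4) + 0 = -20 + 0 = -20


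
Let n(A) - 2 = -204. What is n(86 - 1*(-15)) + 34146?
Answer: 33944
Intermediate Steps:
n(A) = -202 (n(A) = 2 - 204 = -202)
n(86 - 1*(-15)) + 34146 = -202 + 34146 = 33944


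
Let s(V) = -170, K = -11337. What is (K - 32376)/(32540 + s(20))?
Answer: -14571/10790 ≈ -1.3504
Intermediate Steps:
(K - 32376)/(32540 + s(20)) = (-11337 - 32376)/(32540 - 170) = -43713/32370 = -43713*1/32370 = -14571/10790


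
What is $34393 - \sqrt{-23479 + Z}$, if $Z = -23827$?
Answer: $34393 - i \sqrt{47306} \approx 34393.0 - 217.5 i$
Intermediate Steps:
$34393 - \sqrt{-23479 + Z} = 34393 - \sqrt{-23479 - 23827} = 34393 - \sqrt{-47306} = 34393 - i \sqrt{47306}$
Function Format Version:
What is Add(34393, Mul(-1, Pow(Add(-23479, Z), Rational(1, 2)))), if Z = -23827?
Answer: Add(34393, Mul(-1, I, Pow(47306, Rational(1, 2)))) ≈ Add(34393., Mul(-217.50, I))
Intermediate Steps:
Add(34393, Mul(-1, Pow(Add(-23479, Z), Rational(1, 2)))) = Add(34393, Mul(-1, Pow(Add(-23479, -23827), Rational(1, 2)))) = Add(34393, Mul(-1, Pow(-47306, Rational(1, 2)))) = Add(34393, Mul(-1, Mul(I, Pow(47306, Rational(1, 2))))) = Add(34393, Mul(-1, I, Pow(47306, Rational(1, 2))))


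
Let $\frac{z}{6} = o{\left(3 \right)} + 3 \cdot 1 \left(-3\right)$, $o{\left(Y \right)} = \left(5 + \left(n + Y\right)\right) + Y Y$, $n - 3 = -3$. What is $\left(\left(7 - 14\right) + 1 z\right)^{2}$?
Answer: $1681$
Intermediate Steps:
$n = 0$ ($n = 3 - 3 = 0$)
$o{\left(Y \right)} = 5 + Y + Y^{2}$ ($o{\left(Y \right)} = \left(5 + \left(0 + Y\right)\right) + Y Y = \left(5 + Y\right) + Y^{2} = 5 + Y + Y^{2}$)
$z = 48$ ($z = 6 \left(\left(5 + 3 + 3^{2}\right) + 3 \cdot 1 \left(-3\right)\right) = 6 \left(\left(5 + 3 + 9\right) + 3 \left(-3\right)\right) = 6 \left(17 - 9\right) = 6 \cdot 8 = 48$)
$\left(\left(7 - 14\right) + 1 z\right)^{2} = \left(\left(7 - 14\right) + 1 \cdot 48\right)^{2} = \left(\left(7 - 14\right) + 48\right)^{2} = \left(-7 + 48\right)^{2} = 41^{2} = 1681$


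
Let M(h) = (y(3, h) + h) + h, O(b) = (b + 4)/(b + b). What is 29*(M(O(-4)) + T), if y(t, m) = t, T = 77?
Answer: 2320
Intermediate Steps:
O(b) = (4 + b)/(2*b) (O(b) = (4 + b)/((2*b)) = (4 + b)*(1/(2*b)) = (4 + b)/(2*b))
M(h) = 3 + 2*h (M(h) = (3 + h) + h = 3 + 2*h)
29*(M(O(-4)) + T) = 29*((3 + 2*((½)*(4 - 4)/(-4))) + 77) = 29*((3 + 2*((½)*(-¼)*0)) + 77) = 29*((3 + 2*0) + 77) = 29*((3 + 0) + 77) = 29*(3 + 77) = 29*80 = 2320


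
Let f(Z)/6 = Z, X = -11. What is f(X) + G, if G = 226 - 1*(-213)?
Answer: 373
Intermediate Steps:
f(Z) = 6*Z
G = 439 (G = 226 + 213 = 439)
f(X) + G = 6*(-11) + 439 = -66 + 439 = 373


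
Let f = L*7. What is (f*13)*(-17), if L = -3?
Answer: 4641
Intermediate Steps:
f = -21 (f = -3*7 = -21)
(f*13)*(-17) = -21*13*(-17) = -273*(-17) = 4641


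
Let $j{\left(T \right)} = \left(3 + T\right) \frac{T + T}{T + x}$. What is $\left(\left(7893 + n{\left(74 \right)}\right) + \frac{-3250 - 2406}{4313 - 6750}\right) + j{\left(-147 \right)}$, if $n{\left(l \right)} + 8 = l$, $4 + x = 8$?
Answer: $\frac{2671275845}{348491} \approx 7665.3$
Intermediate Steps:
$x = 4$ ($x = -4 + 8 = 4$)
$n{\left(l \right)} = -8 + l$
$j{\left(T \right)} = \frac{2 T \left(3 + T\right)}{4 + T}$ ($j{\left(T \right)} = \left(3 + T\right) \frac{T + T}{T + 4} = \left(3 + T\right) \frac{2 T}{4 + T} = \frac{2 T \left(3 + T\right)}{4 + T}$)
$\left(\left(7893 + n{\left(74 \right)}\right) + \frac{-3250 - 2406}{4313 - 6750}\right) + j{\left(-147 \right)} = \left(\left(7893 + \left(-8 + 74\right)\right) + \frac{-3250 - 2406}{4313 - 6750}\right) + 2 \left(-147\right) \frac{1}{4 - 147} \left(3 - 147\right) = \left(\left(7893 + 66\right) - \frac{5656}{-2437}\right) + 2 \left(-147\right) \frac{1}{-143} \left(-144\right) = \left(7959 - - \frac{5656}{2437}\right) + 2 \left(-147\right) \left(- \frac{1}{143}\right) \left(-144\right) = \left(7959 + \frac{5656}{2437}\right) - \frac{42336}{143} = \frac{19401739}{2437} - \frac{42336}{143} = \frac{2671275845}{348491}$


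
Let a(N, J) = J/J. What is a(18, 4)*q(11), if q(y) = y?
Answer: 11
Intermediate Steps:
a(N, J) = 1
a(18, 4)*q(11) = 1*11 = 11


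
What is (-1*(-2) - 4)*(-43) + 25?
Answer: 111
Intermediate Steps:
(-1*(-2) - 4)*(-43) + 25 = (2 - 4)*(-43) + 25 = -2*(-43) + 25 = 86 + 25 = 111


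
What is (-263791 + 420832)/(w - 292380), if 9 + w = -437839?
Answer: -157041/730228 ≈ -0.21506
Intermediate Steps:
w = -437848 (w = -9 - 437839 = -437848)
(-263791 + 420832)/(w - 292380) = (-263791 + 420832)/(-437848 - 292380) = 157041/(-730228) = 157041*(-1/730228) = -157041/730228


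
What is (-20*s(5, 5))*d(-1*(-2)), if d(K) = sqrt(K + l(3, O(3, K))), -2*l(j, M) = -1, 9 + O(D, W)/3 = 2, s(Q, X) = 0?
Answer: 0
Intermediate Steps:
O(D, W) = -21 (O(D, W) = -27 + 3*2 = -27 + 6 = -21)
l(j, M) = 1/2 (l(j, M) = -1/2*(-1) = 1/2)
d(K) = sqrt(1/2 + K) (d(K) = sqrt(K + 1/2) = sqrt(1/2 + K))
(-20*s(5, 5))*d(-1*(-2)) = (-20*0)*(sqrt(2 + 4*(-1*(-2)))/2) = 0*(sqrt(2 + 4*2)/2) = 0*(sqrt(2 + 8)/2) = 0*(sqrt(10)/2) = 0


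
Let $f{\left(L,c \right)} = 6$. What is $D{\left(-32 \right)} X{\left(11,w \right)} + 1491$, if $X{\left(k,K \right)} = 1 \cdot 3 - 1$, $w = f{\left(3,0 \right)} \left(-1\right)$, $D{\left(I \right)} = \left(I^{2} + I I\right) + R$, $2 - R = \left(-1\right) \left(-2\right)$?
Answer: $5587$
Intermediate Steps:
$R = 0$ ($R = 2 - \left(-1\right) \left(-2\right) = 2 - 2 = 0$)
$D{\left(I \right)} = 2 I^{2}$ ($D{\left(I \right)} = \left(I^{2} + I I\right) + 0 = \left(I^{2} + I^{2}\right) + 0 = 2 I^{2} + 0 = 2 I^{2}$)
$w = -6$ ($w = 6 \left(-1\right) = -6$)
$X{\left(k,K \right)} = 2$ ($X{\left(k,K \right)} = 3 - 1 = 2$)
$D{\left(-32 \right)} X{\left(11,w \right)} + 1491 = 2 \left(-32\right)^{2} \cdot 2 + 1491 = 2 \cdot 1024 \cdot 2 + 1491 = 2048 \cdot 2 + 1491 = 4096 + 1491 = 5587$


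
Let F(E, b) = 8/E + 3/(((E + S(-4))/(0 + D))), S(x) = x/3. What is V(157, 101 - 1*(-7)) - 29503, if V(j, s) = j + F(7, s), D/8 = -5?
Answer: -3494558/119 ≈ -29366.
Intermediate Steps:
D = -40 (D = 8*(-5) = -40)
S(x) = x/3 (S(x) = x*(⅓) = x/3)
F(E, b) = 3/(1/30 - E/40) + 8/E (F(E, b) = 8/E + 3/(((E + (⅓)*(-4))/(0 - 40))) = 8/E + 3/(((E - 4/3)/(-40))) = 8/E + 3/(((-4/3 + E)*(-1/40))) = 8/E + 3/(1/30 - E/40) = 3/(1/30 - E/40) + 8/E)
V(j, s) = -2384/119 + j (V(j, s) = j + 16*(-2 - 21*7)/(7*(-4 + 3*7)) = j + 16*(⅐)*(-2 - 147)/(-4 + 21) = j + 16*(⅐)*(-149)/17 = j + 16*(⅐)*(1/17)*(-149) = j - 2384/119 = -2384/119 + j)
V(157, 101 - 1*(-7)) - 29503 = (-2384/119 + 157) - 29503 = 16299/119 - 29503 = -3494558/119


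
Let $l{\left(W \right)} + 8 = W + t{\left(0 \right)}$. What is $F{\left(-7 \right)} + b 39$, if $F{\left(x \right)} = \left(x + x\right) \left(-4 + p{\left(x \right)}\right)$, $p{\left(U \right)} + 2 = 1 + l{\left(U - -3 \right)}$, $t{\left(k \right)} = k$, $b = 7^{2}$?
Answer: $2149$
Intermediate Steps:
$b = 49$
$l{\left(W \right)} = -8 + W$ ($l{\left(W \right)} = -8 + \left(W + 0\right) = -8 + W$)
$p{\left(U \right)} = -6 + U$ ($p{\left(U \right)} = -2 + \left(1 + \left(-8 + \left(U - -3\right)\right)\right) = -2 + \left(1 + \left(-8 + \left(U + 3\right)\right)\right) = -2 + \left(1 + \left(-8 + \left(3 + U\right)\right)\right) = -2 + \left(1 + \left(-5 + U\right)\right) = -2 + \left(-4 + U\right) = -6 + U$)
$F{\left(x \right)} = 2 x \left(-10 + x\right)$ ($F{\left(x \right)} = \left(x + x\right) \left(-4 + \left(-6 + x\right)\right) = 2 x \left(-10 + x\right)$)
$F{\left(-7 \right)} + b 39 = 2 \left(-7\right) \left(-10 - 7\right) + 49 \cdot 39 = 2 \left(-7\right) \left(-17\right) + 1911 = 238 + 1911 = 2149$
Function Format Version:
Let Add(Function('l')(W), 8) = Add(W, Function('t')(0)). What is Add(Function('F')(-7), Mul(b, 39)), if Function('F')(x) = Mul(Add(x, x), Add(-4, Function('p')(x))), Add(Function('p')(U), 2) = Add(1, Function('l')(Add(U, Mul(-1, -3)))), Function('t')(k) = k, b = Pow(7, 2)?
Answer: 2149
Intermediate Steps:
b = 49
Function('l')(W) = Add(-8, W) (Function('l')(W) = Add(-8, Add(W, 0)) = Add(-8, W))
Function('p')(U) = Add(-6, U) (Function('p')(U) = Add(-2, Add(1, Add(-8, Add(U, Mul(-1, -3))))) = Add(-2, Add(1, Add(-8, Add(U, 3)))) = Add(-2, Add(1, Add(-8, Add(3, U)))) = Add(-2, Add(1, Add(-5, U))) = Add(-2, Add(-4, U)) = Add(-6, U))
Function('F')(x) = Mul(2, x, Add(-10, x)) (Function('F')(x) = Mul(Add(x, x), Add(-4, Add(-6, x))) = Mul(Mul(2, x), Add(-10, x)) = Mul(2, x, Add(-10, x)))
Add(Function('F')(-7), Mul(b, 39)) = Add(Mul(2, -7, Add(-10, -7)), Mul(49, 39)) = Add(Mul(2, -7, -17), 1911) = Add(238, 1911) = 2149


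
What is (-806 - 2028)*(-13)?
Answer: 36842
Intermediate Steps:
(-806 - 2028)*(-13) = -2834*(-13) = 36842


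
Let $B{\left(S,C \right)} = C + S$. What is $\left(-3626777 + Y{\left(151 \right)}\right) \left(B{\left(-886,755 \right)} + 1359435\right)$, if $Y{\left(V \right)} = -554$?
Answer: $-4930645537624$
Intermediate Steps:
$\left(-3626777 + Y{\left(151 \right)}\right) \left(B{\left(-886,755 \right)} + 1359435\right) = \left(-3626777 - 554\right) \left(\left(755 - 886\right) + 1359435\right) = - 3627331 \left(-131 + 1359435\right) = \left(-3627331\right) 1359304 = -4930645537624$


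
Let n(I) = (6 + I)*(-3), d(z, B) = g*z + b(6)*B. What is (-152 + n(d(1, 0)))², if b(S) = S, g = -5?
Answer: 24025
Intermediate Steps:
d(z, B) = -5*z + 6*B
n(I) = -18 - 3*I
(-152 + n(d(1, 0)))² = (-152 + (-18 - 3*(-5*1 + 6*0)))² = (-152 + (-18 - 3*(-5 + 0)))² = (-152 + (-18 - 3*(-5)))² = (-152 + (-18 + 15))² = (-152 - 3)² = (-155)² = 24025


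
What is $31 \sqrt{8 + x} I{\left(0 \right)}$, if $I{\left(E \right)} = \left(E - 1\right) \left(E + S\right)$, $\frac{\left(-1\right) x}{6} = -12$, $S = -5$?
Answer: $620 \sqrt{5} \approx 1386.4$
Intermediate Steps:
$x = 72$ ($x = \left(-6\right) \left(-12\right) = 72$)
$I{\left(E \right)} = \left(-1 + E\right) \left(-5 + E\right)$ ($I{\left(E \right)} = \left(E - 1\right) \left(E - 5\right) = \left(-1 + E\right) \left(-5 + E\right)$)
$31 \sqrt{8 + x} I{\left(0 \right)} = 31 \sqrt{8 + 72} \left(5 + 0^{2} - 0\right) = 31 \sqrt{80} \left(5 + 0 + 0\right) = 31 \cdot 4 \sqrt{5} \cdot 5 = 124 \sqrt{5} \cdot 5 = 620 \sqrt{5}$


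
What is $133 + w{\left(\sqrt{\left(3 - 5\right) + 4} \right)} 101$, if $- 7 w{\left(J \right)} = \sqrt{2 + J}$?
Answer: $133 - \frac{101 \sqrt{2 + \sqrt{2}}}{7} \approx 106.34$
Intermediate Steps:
$w{\left(J \right)} = - \frac{\sqrt{2 + J}}{7}$
$133 + w{\left(\sqrt{\left(3 - 5\right) + 4} \right)} 101 = 133 + - \frac{\sqrt{2 + \sqrt{\left(3 - 5\right) + 4}}}{7} \cdot 101 = 133 + - \frac{\sqrt{2 + \sqrt{-2 + 4}}}{7} \cdot 101 = 133 + - \frac{\sqrt{2 + \sqrt{2}}}{7} \cdot 101 = 133 - \frac{101 \sqrt{2 + \sqrt{2}}}{7}$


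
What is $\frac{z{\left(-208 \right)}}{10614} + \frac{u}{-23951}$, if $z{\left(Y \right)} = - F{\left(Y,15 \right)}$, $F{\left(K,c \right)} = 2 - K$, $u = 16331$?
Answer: $- \frac{29727824}{42369319} \approx -0.70164$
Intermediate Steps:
$z{\left(Y \right)} = -2 + Y$ ($z{\left(Y \right)} = - (2 - Y) = -2 + Y$)
$\frac{z{\left(-208 \right)}}{10614} + \frac{u}{-23951} = \frac{-2 - 208}{10614} + \frac{16331}{-23951} = \left(-210\right) \frac{1}{10614} + 16331 \left(- \frac{1}{23951}\right) = - \frac{35}{1769} - \frac{16331}{23951} = - \frac{29727824}{42369319}$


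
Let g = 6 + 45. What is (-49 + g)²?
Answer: 4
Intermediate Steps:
g = 51
(-49 + g)² = (-49 + 51)² = 2² = 4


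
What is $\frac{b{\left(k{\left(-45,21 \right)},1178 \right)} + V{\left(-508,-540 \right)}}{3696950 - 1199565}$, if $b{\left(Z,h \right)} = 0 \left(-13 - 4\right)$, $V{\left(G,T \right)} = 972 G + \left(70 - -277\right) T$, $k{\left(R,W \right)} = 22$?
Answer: $- \frac{40068}{146905} \approx -0.27275$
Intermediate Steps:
$V{\left(G,T \right)} = 347 T + 972 G$ ($V{\left(G,T \right)} = 972 G + \left(70 + 277\right) T = 972 G + 347 T = 347 T + 972 G$)
$b{\left(Z,h \right)} = 0$ ($b{\left(Z,h \right)} = 0 \left(-17\right) = 0$)
$\frac{b{\left(k{\left(-45,21 \right)},1178 \right)} + V{\left(-508,-540 \right)}}{3696950 - 1199565} = \frac{0 + \left(347 \left(-540\right) + 972 \left(-508\right)\right)}{3696950 - 1199565} = \frac{0 - 681156}{2497385} = \left(0 - 681156\right) \frac{1}{2497385} = \left(-681156\right) \frac{1}{2497385} = - \frac{40068}{146905}$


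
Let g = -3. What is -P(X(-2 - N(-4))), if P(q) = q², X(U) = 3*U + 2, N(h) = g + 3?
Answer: -16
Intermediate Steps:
N(h) = 0 (N(h) = -3 + 3 = 0)
X(U) = 2 + 3*U
-P(X(-2 - N(-4))) = -(2 + 3*(-2 - 1*0))² = -(2 + 3*(-2 + 0))² = -(2 + 3*(-2))² = -(2 - 6)² = -1*(-4)² = -1*16 = -16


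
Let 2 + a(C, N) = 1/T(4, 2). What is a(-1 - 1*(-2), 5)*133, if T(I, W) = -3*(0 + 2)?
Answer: -1729/6 ≈ -288.17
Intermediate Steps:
T(I, W) = -6 (T(I, W) = -3*2 = -6)
a(C, N) = -13/6 (a(C, N) = -2 + 1/(-6) = -2 - ⅙ = -13/6)
a(-1 - 1*(-2), 5)*133 = -13/6*133 = -1729/6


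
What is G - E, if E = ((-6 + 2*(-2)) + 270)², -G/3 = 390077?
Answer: -1237831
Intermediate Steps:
G = -1170231 (G = -3*390077 = -1170231)
E = 67600 (E = ((-6 - 4) + 270)² = (-10 + 270)² = 260² = 67600)
G - E = -1170231 - 1*67600 = -1170231 - 67600 = -1237831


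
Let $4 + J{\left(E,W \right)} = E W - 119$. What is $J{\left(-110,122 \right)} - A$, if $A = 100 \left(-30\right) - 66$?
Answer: $-10477$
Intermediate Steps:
$J{\left(E,W \right)} = -123 + E W$ ($J{\left(E,W \right)} = -4 + \left(E W - 119\right) = -4 + \left(-119 + E W\right) = -123 + E W$)
$A = -3066$ ($A = -3000 - 66 = -3066$)
$J{\left(-110,122 \right)} - A = \left(-123 - 13420\right) - -3066 = \left(-123 - 13420\right) + 3066 = -13543 + 3066 = -10477$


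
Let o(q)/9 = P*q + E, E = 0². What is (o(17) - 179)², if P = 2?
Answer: 16129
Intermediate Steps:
E = 0
o(q) = 18*q (o(q) = 9*(2*q + 0) = 9*(2*q) = 18*q)
(o(17) - 179)² = (18*17 - 179)² = (306 - 179)² = 127² = 16129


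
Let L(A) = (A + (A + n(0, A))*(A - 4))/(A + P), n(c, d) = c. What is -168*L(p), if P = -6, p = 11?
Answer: -14784/5 ≈ -2956.8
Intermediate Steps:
L(A) = (A + A*(-4 + A))/(-6 + A) (L(A) = (A + (A + 0)*(A - 4))/(A - 6) = (A + A*(-4 + A))/(-6 + A))
-168*L(p) = -1848*(-3 + 11)/(-6 + 11) = -1848*8/5 = -168*88/5 = -14784/5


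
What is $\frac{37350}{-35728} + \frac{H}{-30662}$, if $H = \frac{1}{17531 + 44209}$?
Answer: $- \frac{157826416861}{150972482430} \approx -1.0454$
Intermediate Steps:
$H = \frac{1}{61740} \approx 1.6197 \cdot 10^{-5}$
$\frac{37350}{-35728} + \frac{H}{-30662} = \frac{37350}{-35728} + \frac{1}{61740 \left(-30662\right)} = 37350 \left(- \frac{1}{35728}\right) + \frac{1}{61740} \left(- \frac{1}{30662}\right) = - \frac{18675}{17864} - \frac{1}{1893071880} = - \frac{157826416861}{150972482430}$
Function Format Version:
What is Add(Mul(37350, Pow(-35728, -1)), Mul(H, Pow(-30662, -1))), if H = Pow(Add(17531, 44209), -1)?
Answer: Rational(-157826416861, 150972482430) ≈ -1.0454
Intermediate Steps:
H = Rational(1, 61740) (H = Pow(61740, -1) = Rational(1, 61740) ≈ 1.6197e-5)
Add(Mul(37350, Pow(-35728, -1)), Mul(H, Pow(-30662, -1))) = Add(Mul(37350, Pow(-35728, -1)), Mul(Rational(1, 61740), Pow(-30662, -1))) = Add(Mul(37350, Rational(-1, 35728)), Mul(Rational(1, 61740), Rational(-1, 30662))) = Add(Rational(-18675, 17864), Rational(-1, 1893071880)) = Rational(-157826416861, 150972482430)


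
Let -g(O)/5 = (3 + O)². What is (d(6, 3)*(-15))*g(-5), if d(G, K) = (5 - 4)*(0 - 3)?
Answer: -900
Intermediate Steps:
g(O) = -5*(3 + O)²
d(G, K) = -3 (d(G, K) = 1*(-3) = -3)
(d(6, 3)*(-15))*g(-5) = (-3*(-15))*(-5*(3 - 5)²) = 45*(-5*(-2)²) = 45*(-5*4) = 45*(-20) = -900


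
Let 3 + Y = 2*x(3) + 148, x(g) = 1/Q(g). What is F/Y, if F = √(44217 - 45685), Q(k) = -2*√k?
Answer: I*√1101/31537 + 435*I*√367/31537 ≈ 0.26529*I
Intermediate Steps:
x(g) = -1/(2*√g) (x(g) = 1/(-2*√g) = -1/(2*√g))
F = 2*I*√367 (F = √(-1468) = 2*I*√367 ≈ 38.315*I)
Y = 145 - √3/3 (Y = -3 + (2*(-√3/6) + 148) = -3 + (-√3/3 + 148) = -3 + (148 - √3/3) = 145 - √3/3 ≈ 144.42)
F/Y = (2*I*√367)/(145 - √3/3) = 2*I*√367/(145 - √3/3)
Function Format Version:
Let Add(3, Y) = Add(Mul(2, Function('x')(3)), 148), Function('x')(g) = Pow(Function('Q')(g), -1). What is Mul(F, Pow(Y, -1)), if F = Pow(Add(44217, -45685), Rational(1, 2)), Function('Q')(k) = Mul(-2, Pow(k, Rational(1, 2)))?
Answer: Add(Mul(Rational(1, 31537), I, Pow(1101, Rational(1, 2))), Mul(Rational(435, 31537), I, Pow(367, Rational(1, 2)))) ≈ Mul(0.26529, I)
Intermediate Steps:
Function('x')(g) = Mul(Rational(-1, 2), Pow(g, Rational(-1, 2))) (Function('x')(g) = Pow(Mul(-2, Pow(g, Rational(1, 2))), -1) = Mul(Rational(-1, 2), Pow(g, Rational(-1, 2))))
F = Mul(2, I, Pow(367, Rational(1, 2))) (F = Pow(-1468, Rational(1, 2)) = Mul(2, I, Pow(367, Rational(1, 2))) ≈ Mul(38.315, I))
Y = Add(145, Mul(Rational(-1, 3), Pow(3, Rational(1, 2)))) (Y = Add(-3, Add(Mul(2, Mul(Rational(-1, 2), Pow(3, Rational(-1, 2)))), 148)) = Add(-3, Add(Mul(2, Mul(Rational(-1, 2), Mul(Rational(1, 3), Pow(3, Rational(1, 2))))), 148)) = Add(-3, Add(Mul(2, Mul(Rational(-1, 6), Pow(3, Rational(1, 2)))), 148)) = Add(-3, Add(Mul(Rational(-1, 3), Pow(3, Rational(1, 2))), 148)) = Add(-3, Add(148, Mul(Rational(-1, 3), Pow(3, Rational(1, 2))))) = Add(145, Mul(Rational(-1, 3), Pow(3, Rational(1, 2)))) ≈ 144.42)
Mul(F, Pow(Y, -1)) = Mul(Mul(2, I, Pow(367, Rational(1, 2))), Pow(Add(145, Mul(Rational(-1, 3), Pow(3, Rational(1, 2)))), -1)) = Mul(2, I, Pow(367, Rational(1, 2)), Pow(Add(145, Mul(Rational(-1, 3), Pow(3, Rational(1, 2)))), -1))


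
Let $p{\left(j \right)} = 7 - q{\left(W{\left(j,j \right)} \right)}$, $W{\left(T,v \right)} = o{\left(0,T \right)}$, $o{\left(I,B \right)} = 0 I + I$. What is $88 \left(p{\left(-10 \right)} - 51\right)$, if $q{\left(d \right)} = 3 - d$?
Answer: $-4136$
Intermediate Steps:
$o{\left(I,B \right)} = I$ ($o{\left(I,B \right)} = 0 + I = I$)
$W{\left(T,v \right)} = 0$
$p{\left(j \right)} = 4$ ($p{\left(j \right)} = 7 - \left(3 - 0\right) = 7 - \left(3 + 0\right) = 7 - 3 = 4$)
$88 \left(p{\left(-10 \right)} - 51\right) = 88 \left(4 - 51\right) = 88 \left(-47\right) = -4136$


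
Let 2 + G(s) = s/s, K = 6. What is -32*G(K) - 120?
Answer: -88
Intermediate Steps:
G(s) = -1 (G(s) = -2 + s/s = -2 + 1 = -1)
-32*G(K) - 120 = -32*(-1) - 120 = 32 - 120 = -88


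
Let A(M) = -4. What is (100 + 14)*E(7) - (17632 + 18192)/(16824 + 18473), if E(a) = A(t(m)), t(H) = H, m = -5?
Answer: -16131256/35297 ≈ -457.02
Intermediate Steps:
E(a) = -4
(100 + 14)*E(7) - (17632 + 18192)/(16824 + 18473) = (100 + 14)*(-4) - (17632 + 18192)/(16824 + 18473) = 114*(-4) - 35824/35297 = -456 - 35824/35297 = -16131256/35297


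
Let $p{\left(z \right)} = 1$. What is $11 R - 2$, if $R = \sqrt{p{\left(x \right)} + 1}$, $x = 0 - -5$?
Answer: $-2 + 11 \sqrt{2} \approx 13.556$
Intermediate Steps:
$x = 5$ ($x = 0 + 5 = 5$)
$R = \sqrt{2}$ ($R = \sqrt{1 + 1} = \sqrt{2} \approx 1.4142$)
$11 R - 2 = 11 \sqrt{2} - 2 = -2 + 11 \sqrt{2}$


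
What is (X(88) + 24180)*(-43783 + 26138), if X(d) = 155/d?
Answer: -37548471775/88 ≈ -4.2669e+8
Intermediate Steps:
(X(88) + 24180)*(-43783 + 26138) = (155/88 + 24180)*(-43783 + 26138) = (155*(1/88) + 24180)*(-17645) = (155/88 + 24180)*(-17645) = (2127995/88)*(-17645) = -37548471775/88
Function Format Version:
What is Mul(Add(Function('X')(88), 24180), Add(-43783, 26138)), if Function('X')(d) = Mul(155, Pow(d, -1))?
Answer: Rational(-37548471775, 88) ≈ -4.2669e+8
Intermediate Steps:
Mul(Add(Function('X')(88), 24180), Add(-43783, 26138)) = Mul(Add(Mul(155, Pow(88, -1)), 24180), Add(-43783, 26138)) = Mul(Add(Mul(155, Rational(1, 88)), 24180), -17645) = Mul(Add(Rational(155, 88), 24180), -17645) = Mul(Rational(2127995, 88), -17645) = Rational(-37548471775, 88)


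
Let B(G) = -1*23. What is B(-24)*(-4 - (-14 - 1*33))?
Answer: -989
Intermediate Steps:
B(G) = -23
B(-24)*(-4 - (-14 - 1*33)) = -23*(-4 - (-14 - 1*33)) = -23*(-4 - (-14 - 33)) = -23*(-4 - 1*(-47)) = -23*(-4 + 47) = -23*43 = -989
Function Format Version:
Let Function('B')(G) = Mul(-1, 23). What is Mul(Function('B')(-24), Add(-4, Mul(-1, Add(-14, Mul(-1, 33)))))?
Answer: -989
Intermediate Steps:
Function('B')(G) = -23
Mul(Function('B')(-24), Add(-4, Mul(-1, Add(-14, Mul(-1, 33))))) = Mul(-23, Add(-4, Mul(-1, Add(-14, Mul(-1, 33))))) = Mul(-23, Add(-4, Mul(-1, Add(-14, -33)))) = Mul(-23, Add(-4, Mul(-1, -47))) = Mul(-23, Add(-4, 47)) = Mul(-23, 43) = -989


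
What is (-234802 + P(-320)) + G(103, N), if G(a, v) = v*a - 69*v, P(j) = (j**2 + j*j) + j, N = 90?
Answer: -27262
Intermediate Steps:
P(j) = j + 2*j**2 (P(j) = (j**2 + j**2) + j = 2*j**2 + j = j + 2*j**2)
G(a, v) = -69*v + a*v (G(a, v) = a*v - 69*v = -69*v + a*v)
(-234802 + P(-320)) + G(103, N) = (-234802 - 320*(1 + 2*(-320))) + 90*(-69 + 103) = (-234802 - 320*(1 - 640)) + 90*34 = (-234802 - 320*(-639)) + 3060 = (-234802 + 204480) + 3060 = -30322 + 3060 = -27262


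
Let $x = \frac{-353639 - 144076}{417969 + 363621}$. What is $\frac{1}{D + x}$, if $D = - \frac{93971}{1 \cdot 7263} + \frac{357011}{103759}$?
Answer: $- \frac{39267165855402}{397946973051853} \approx -0.098674$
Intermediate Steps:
$x = - \frac{33181}{52106}$ ($x = - \frac{497715}{781590} = \left(-497715\right) \frac{1}{781590} = - \frac{33181}{52106} \approx -0.6368$)
$D = - \frac{7157366096}{753601617}$ ($D = - \frac{93971}{7263} + 357011 \cdot \frac{1}{103759} = \left(-93971\right) \frac{1}{7263} + \frac{357011}{103759} = - \frac{93971}{7263} + \frac{357011}{103759} = - \frac{7157366096}{753601617} \approx -9.4975$)
$\frac{1}{D + x} = \frac{1}{- \frac{7157366096}{753601617} - \frac{33181}{52106}} = \frac{1}{- \frac{397946973051853}{39267165855402}} = - \frac{39267165855402}{397946973051853}$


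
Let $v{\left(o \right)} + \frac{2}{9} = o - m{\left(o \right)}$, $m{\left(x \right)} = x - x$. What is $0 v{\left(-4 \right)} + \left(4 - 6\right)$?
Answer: $-2$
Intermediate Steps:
$m{\left(x \right)} = 0$
$v{\left(o \right)} = - \frac{2}{9} + o$ ($v{\left(o \right)} = - \frac{2}{9} + \left(o - 0\right) = - \frac{2}{9} + \left(o + 0\right) = - \frac{2}{9} + o$)
$0 v{\left(-4 \right)} + \left(4 - 6\right) = 0 \left(- \frac{2}{9} - 4\right) + \left(4 - 6\right) = 0 \left(- \frac{38}{9}\right) - 2 = 0 - 2 = -2$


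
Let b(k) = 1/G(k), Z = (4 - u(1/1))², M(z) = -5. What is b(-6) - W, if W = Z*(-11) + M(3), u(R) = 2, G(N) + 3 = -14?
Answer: 832/17 ≈ 48.941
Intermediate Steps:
G(N) = -17 (G(N) = -3 - 14 = -17)
Z = 4 (Z = (4 - 1*2)² = (4 - 2)² = 2² = 4)
b(k) = -1/17 (b(k) = 1/(-17) = -1/17)
W = -49 (W = 4*(-11) - 5 = -44 - 5 = -49)
b(-6) - W = -1/17 - 1*(-49) = -1/17 + 49 = 832/17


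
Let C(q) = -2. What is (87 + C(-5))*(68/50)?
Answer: 578/5 ≈ 115.60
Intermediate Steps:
(87 + C(-5))*(68/50) = (87 - 2)*(68/50) = 85*(68*(1/50)) = 85*(34/25) = 578/5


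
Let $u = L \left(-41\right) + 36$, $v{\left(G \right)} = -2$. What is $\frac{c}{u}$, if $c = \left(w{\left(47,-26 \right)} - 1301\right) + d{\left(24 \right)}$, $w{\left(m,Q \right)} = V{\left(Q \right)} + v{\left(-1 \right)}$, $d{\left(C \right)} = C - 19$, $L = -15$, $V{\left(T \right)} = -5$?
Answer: $- \frac{1303}{651} \approx -2.0015$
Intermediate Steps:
$d{\left(C \right)} = -19 + C$
$w{\left(m,Q \right)} = -7$ ($w{\left(m,Q \right)} = -5 - 2 = -7$)
$u = 651$ ($u = \left(-15\right) \left(-41\right) + 36 = 615 + 36 = 651$)
$c = -1303$ ($c = \left(-7 - 1301\right) + \left(-19 + 24\right) = -1308 + 5 = -1303$)
$\frac{c}{u} = - \frac{1303}{651}$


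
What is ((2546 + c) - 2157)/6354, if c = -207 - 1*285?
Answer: -103/6354 ≈ -0.016210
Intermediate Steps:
c = -492 (c = -207 - 285 = -492)
((2546 + c) - 2157)/6354 = ((2546 - 492) - 2157)/6354 = (2054 - 2157)*(1/6354) = -103*1/6354 = -103/6354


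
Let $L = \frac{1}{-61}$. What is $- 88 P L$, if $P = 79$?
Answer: $\frac{6952}{61} \approx 113.97$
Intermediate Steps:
$L = - \frac{1}{61} \approx -0.016393$
$- 88 P L = \left(-88\right) 79 \left(- \frac{1}{61}\right) = \left(-6952\right) \left(- \frac{1}{61}\right) = \frac{6952}{61}$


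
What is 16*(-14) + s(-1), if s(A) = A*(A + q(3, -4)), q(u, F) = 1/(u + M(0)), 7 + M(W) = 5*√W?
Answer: -891/4 ≈ -222.75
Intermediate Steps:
M(W) = -7 + 5*√W
q(u, F) = 1/(-7 + u) (q(u, F) = 1/(u + (-7 + 5*√0)) = 1/(u + (-7 + 5*0)) = 1/(u + (-7 + 0)) = 1/(u - 7) = 1/(-7 + u))
s(A) = A*(-¼ + A) (s(A) = A*(A + 1/(-7 + 3)) = A*(A + 1/(-4)) = A*(A - ¼) = A*(-¼ + A))
16*(-14) + s(-1) = 16*(-14) - (-¼ - 1) = -224 - 1*(-5/4) = -224 + 5/4 = -891/4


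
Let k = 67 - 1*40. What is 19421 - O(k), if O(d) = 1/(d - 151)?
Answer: 2408205/124 ≈ 19421.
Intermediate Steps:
k = 27 (k = 67 - 40 = 27)
O(d) = 1/(-151 + d)
19421 - O(k) = 19421 - 1/(-151 + 27) = 19421 - 1/(-124) = 19421 - 1*(-1/124) = 19421 + 1/124 = 2408205/124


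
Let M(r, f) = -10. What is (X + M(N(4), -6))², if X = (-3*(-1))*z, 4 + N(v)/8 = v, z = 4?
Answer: 4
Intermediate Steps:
N(v) = -32 + 8*v
X = 12 (X = -3*(-1)*4 = 3*4 = 12)
(X + M(N(4), -6))² = (12 - 10)² = 2² = 4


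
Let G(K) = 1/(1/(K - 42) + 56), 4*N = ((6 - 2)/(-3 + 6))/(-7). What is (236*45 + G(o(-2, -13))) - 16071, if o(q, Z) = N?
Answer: -269425694/49427 ≈ -5451.0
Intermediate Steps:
N = -1/21 (N = (((6 - 2)/(-3 + 6))/(-7))/4 = ((4/3)*(-⅐))/4 = (¼)*(-4/21) = -1/21 ≈ -0.047619)
o(q, Z) = -1/21
G(K) = 1/(56 + 1/(-42 + K)) (G(K) = 1/(1/(-42 + K) + 56) = 1/(56 + 1/(-42 + K)))
(236*45 + G(o(-2, -13))) - 16071 = (236*45 + (-42 - 1/21)/(-2351 + 56*(-1/21))) - 16071 = (10620 - 883/21/(-2351 - 8/3)) - 16071 = (10620 - 883/21/(-7061/3)) - 16071 = (10620 - 3/7061*(-883/21)) - 16071 = (10620 + 883/49427) - 16071 = 524915623/49427 - 16071 = -269425694/49427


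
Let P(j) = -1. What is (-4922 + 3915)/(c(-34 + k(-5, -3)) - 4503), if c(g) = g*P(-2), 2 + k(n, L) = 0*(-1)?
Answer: 1007/4467 ≈ 0.22543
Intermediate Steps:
k(n, L) = -2 (k(n, L) = -2 + 0*(-1) = -2 + 0 = -2)
c(g) = -g (c(g) = g*(-1) = -g)
(-4922 + 3915)/(c(-34 + k(-5, -3)) - 4503) = (-4922 + 3915)/(-(-34 - 2) - 4503) = -1007/(-1*(-36) - 4503) = -1007/(36 - 4503) = -1007/(-4467) = -1007*(-1/4467) = 1007/4467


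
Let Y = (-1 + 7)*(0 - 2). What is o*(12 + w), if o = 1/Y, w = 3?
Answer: -5/4 ≈ -1.2500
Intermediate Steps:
Y = -12 (Y = 6*(-2) = -12)
o = -1/12 (o = 1/(-12) = -1/12 ≈ -0.083333)
o*(12 + w) = -(12 + 3)/12 = -1/12*15 = -5/4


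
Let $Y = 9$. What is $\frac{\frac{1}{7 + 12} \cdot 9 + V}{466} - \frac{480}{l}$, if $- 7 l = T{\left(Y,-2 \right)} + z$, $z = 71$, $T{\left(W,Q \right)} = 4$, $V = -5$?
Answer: $\frac{991433}{22135} \approx 44.79$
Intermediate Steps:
$l = - \frac{75}{7}$ ($l = - \frac{4 + 71}{7} = \left(- \frac{1}{7}\right) 75 = - \frac{75}{7} \approx -10.714$)
$\frac{\frac{1}{7 + 12} \cdot 9 + V}{466} - \frac{480}{l} = \frac{\frac{1}{7 + 12} \cdot 9 - 5}{466} - \frac{480}{- \frac{75}{7}} = \left(\frac{1}{19} \cdot 9 - 5\right) \frac{1}{466} - - \frac{224}{5} = \left(\frac{1}{19} \cdot 9 - 5\right) \frac{1}{466} + \frac{224}{5} = \left(\frac{9}{19} - 5\right) \frac{1}{466} + \frac{224}{5} = \left(- \frac{86}{19}\right) \frac{1}{466} + \frac{224}{5} = - \frac{43}{4427} + \frac{224}{5} = \frac{991433}{22135}$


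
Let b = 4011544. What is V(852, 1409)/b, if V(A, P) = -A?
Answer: -213/1002886 ≈ -0.00021239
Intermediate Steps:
V(852, 1409)/b = -1*852/4011544 = -852*1/4011544 = -213/1002886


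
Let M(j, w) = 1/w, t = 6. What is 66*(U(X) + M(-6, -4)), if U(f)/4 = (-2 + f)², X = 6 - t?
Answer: 2079/2 ≈ 1039.5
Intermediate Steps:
X = 0 (X = 6 - 1*6 = 6 - 6 = 0)
U(f) = 4*(-2 + f)²
66*(U(X) + M(-6, -4)) = 66*(4*(-2 + 0)² + 1/(-4)) = 66*(4*(-2)² - ¼) = 66*(4*4 - ¼) = 66*(16 - ¼) = 66*(63/4) = 2079/2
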